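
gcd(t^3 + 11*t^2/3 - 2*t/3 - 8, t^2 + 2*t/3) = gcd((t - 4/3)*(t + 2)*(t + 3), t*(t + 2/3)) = 1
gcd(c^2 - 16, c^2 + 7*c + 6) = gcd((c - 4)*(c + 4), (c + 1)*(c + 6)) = 1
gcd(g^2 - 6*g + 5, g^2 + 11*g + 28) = 1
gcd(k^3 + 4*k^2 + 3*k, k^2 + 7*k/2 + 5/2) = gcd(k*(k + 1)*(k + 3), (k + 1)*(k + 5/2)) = k + 1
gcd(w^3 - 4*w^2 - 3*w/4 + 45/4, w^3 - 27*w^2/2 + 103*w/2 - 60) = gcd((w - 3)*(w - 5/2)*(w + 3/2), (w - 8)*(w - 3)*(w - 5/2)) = w^2 - 11*w/2 + 15/2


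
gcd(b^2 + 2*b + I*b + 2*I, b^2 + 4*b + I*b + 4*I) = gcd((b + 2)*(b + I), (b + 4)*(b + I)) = b + I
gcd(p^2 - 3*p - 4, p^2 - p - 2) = p + 1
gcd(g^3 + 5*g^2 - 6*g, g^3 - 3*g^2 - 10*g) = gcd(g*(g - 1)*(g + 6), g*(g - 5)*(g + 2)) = g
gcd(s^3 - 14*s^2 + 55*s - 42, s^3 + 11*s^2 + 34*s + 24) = 1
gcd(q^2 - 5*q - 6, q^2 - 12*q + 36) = q - 6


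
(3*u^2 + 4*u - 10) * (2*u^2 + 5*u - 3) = 6*u^4 + 23*u^3 - 9*u^2 - 62*u + 30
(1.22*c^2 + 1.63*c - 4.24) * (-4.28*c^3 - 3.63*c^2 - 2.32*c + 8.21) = -5.2216*c^5 - 11.405*c^4 + 9.3999*c^3 + 21.6258*c^2 + 23.2191*c - 34.8104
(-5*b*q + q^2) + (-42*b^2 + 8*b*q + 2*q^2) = -42*b^2 + 3*b*q + 3*q^2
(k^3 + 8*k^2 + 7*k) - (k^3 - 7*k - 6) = 8*k^2 + 14*k + 6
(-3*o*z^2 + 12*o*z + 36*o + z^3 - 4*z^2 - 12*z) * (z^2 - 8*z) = -3*o*z^4 + 36*o*z^3 - 60*o*z^2 - 288*o*z + z^5 - 12*z^4 + 20*z^3 + 96*z^2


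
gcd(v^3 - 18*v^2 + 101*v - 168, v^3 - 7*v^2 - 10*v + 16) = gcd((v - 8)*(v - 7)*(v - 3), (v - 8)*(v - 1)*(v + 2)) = v - 8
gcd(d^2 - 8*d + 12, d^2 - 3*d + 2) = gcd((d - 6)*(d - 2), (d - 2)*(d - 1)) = d - 2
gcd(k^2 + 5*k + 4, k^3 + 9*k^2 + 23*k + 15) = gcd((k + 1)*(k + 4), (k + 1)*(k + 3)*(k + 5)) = k + 1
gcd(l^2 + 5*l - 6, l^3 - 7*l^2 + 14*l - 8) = l - 1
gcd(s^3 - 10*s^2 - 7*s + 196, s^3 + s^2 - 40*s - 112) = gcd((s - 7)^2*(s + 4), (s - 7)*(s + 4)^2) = s^2 - 3*s - 28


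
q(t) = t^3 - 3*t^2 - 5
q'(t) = 3*t^2 - 6*t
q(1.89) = -8.97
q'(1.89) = -0.62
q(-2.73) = -47.71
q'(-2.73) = 38.74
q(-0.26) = -5.22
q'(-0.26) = 1.76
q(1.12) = -7.36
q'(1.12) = -2.96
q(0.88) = -6.64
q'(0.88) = -2.96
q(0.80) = -6.41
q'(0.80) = -2.88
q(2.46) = -8.27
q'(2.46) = 3.39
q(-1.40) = -13.62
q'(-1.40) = 14.28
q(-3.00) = -59.00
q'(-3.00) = 45.00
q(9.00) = 481.00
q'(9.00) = 189.00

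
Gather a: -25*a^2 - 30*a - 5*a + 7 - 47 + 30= -25*a^2 - 35*a - 10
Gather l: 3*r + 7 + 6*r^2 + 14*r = 6*r^2 + 17*r + 7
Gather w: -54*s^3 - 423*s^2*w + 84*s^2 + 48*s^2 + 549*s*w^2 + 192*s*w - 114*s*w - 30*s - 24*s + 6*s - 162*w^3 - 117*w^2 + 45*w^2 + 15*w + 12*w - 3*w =-54*s^3 + 132*s^2 - 48*s - 162*w^3 + w^2*(549*s - 72) + w*(-423*s^2 + 78*s + 24)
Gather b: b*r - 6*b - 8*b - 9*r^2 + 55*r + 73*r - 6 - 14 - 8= b*(r - 14) - 9*r^2 + 128*r - 28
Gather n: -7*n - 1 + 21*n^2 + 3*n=21*n^2 - 4*n - 1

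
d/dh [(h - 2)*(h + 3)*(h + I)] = 3*h^2 + 2*h*(1 + I) - 6 + I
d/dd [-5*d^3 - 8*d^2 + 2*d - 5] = -15*d^2 - 16*d + 2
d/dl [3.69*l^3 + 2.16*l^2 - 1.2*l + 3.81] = 11.07*l^2 + 4.32*l - 1.2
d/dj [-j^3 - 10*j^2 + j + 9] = -3*j^2 - 20*j + 1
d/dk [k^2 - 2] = 2*k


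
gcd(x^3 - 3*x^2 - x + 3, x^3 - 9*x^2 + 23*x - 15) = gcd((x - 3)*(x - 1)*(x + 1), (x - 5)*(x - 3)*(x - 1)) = x^2 - 4*x + 3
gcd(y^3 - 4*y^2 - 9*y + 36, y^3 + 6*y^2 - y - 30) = y + 3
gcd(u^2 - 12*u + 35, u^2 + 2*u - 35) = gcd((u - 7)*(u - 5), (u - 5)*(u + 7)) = u - 5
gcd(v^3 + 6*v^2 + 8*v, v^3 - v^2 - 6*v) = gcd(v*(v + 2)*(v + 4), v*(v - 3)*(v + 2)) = v^2 + 2*v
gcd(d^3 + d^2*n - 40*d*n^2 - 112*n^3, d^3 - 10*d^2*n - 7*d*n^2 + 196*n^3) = d^2 - 3*d*n - 28*n^2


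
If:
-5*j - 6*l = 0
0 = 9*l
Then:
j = 0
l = 0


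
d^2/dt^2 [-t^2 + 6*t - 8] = -2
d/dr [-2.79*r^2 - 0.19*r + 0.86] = -5.58*r - 0.19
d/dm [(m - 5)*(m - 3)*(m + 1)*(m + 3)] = 4*m^3 - 12*m^2 - 28*m + 36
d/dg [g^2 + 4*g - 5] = 2*g + 4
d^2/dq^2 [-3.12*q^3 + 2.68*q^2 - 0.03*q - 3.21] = 5.36 - 18.72*q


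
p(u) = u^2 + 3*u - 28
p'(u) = 2*u + 3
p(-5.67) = -12.86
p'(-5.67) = -8.34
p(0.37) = -26.75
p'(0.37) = 3.74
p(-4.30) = -22.41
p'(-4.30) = -5.60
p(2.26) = -16.11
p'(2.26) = 7.52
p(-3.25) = -27.19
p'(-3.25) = -3.50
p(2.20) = -16.56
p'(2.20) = 7.40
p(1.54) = -21.01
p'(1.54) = 6.08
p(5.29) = 15.85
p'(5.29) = 13.58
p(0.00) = -28.00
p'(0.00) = 3.00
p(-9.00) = 26.00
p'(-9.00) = -15.00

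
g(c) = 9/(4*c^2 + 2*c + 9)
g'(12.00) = 0.00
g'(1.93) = -0.20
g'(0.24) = -0.37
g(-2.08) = 0.41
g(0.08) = 0.98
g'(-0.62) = 0.31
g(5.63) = 0.06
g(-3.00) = 0.23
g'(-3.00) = 0.13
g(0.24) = 0.93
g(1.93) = 0.32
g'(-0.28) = 0.03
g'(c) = 9*(-8*c - 2)/(4*c^2 + 2*c + 9)^2 = 18*(-4*c - 1)/(4*c^2 + 2*c + 9)^2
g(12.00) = 0.01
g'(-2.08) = 0.27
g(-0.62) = 0.97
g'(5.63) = -0.02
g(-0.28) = 1.03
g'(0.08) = -0.28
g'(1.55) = -0.27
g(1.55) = 0.41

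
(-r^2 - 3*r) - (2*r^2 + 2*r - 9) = -3*r^2 - 5*r + 9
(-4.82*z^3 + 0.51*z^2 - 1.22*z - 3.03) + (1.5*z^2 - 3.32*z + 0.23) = -4.82*z^3 + 2.01*z^2 - 4.54*z - 2.8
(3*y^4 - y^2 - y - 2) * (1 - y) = -3*y^5 + 3*y^4 + y^3 + y - 2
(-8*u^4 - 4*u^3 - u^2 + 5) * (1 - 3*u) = 24*u^5 + 4*u^4 - u^3 - u^2 - 15*u + 5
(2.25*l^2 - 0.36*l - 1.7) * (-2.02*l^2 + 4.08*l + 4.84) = -4.545*l^4 + 9.9072*l^3 + 12.8552*l^2 - 8.6784*l - 8.228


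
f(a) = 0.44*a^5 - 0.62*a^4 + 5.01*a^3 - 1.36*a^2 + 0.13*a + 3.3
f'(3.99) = 628.61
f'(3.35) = 343.53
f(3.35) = 284.38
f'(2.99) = 235.91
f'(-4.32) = 1258.55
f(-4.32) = -1304.51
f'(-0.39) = 3.67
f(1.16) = 9.24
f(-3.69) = -683.38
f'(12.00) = 43465.57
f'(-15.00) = 123167.68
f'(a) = 2.2*a^4 - 2.48*a^3 + 15.03*a^2 - 2.72*a + 0.13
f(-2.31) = -112.61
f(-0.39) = 2.73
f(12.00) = 105096.06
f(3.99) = 588.23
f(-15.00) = -382725.90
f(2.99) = 181.05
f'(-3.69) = 747.30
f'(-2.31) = 179.83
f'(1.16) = 17.31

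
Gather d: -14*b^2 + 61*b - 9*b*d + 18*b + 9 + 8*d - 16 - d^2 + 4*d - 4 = -14*b^2 + 79*b - d^2 + d*(12 - 9*b) - 11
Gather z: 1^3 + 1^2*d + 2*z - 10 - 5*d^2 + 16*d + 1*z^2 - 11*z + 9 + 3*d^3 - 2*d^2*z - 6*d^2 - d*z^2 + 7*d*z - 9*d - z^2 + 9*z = 3*d^3 - 11*d^2 - d*z^2 + 8*d + z*(-2*d^2 + 7*d)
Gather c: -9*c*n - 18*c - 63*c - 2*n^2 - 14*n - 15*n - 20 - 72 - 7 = c*(-9*n - 81) - 2*n^2 - 29*n - 99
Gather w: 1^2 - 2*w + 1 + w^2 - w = w^2 - 3*w + 2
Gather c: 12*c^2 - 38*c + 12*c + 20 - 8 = 12*c^2 - 26*c + 12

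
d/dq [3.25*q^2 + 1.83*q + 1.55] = 6.5*q + 1.83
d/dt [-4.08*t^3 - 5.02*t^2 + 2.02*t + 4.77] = -12.24*t^2 - 10.04*t + 2.02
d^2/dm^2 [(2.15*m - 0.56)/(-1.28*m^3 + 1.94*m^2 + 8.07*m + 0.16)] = (-21.13536*m^5 + 43.043328*m^4 - 82.8502320000001*m^3 - 27.3456*m^2 + 57.295776*m + 78.1444)/(2.097152*m^9 - 9.535488*m^8 - 25.21344*m^7 + 112.148728*m^6 + 161.346732*m^5 - 370.91703*m^4 - 540.489207*m^3 - 31.408944*m^2 - 0.619776*m - 0.004096)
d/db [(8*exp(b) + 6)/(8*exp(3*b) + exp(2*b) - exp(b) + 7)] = 2*(-(4*exp(b) + 3)*(24*exp(2*b) + 2*exp(b) - 1) + 32*exp(3*b) + 4*exp(2*b) - 4*exp(b) + 28)*exp(b)/(8*exp(3*b) + exp(2*b) - exp(b) + 7)^2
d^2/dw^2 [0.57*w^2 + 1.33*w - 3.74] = 1.14000000000000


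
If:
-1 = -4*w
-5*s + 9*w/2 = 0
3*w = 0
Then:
No Solution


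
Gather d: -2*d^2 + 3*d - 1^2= -2*d^2 + 3*d - 1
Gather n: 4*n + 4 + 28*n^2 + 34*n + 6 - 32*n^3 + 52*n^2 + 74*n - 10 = -32*n^3 + 80*n^2 + 112*n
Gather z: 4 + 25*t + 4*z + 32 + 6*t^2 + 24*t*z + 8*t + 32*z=6*t^2 + 33*t + z*(24*t + 36) + 36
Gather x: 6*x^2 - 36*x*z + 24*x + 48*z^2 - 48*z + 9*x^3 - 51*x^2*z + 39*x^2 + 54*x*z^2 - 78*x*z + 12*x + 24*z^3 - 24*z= 9*x^3 + x^2*(45 - 51*z) + x*(54*z^2 - 114*z + 36) + 24*z^3 + 48*z^2 - 72*z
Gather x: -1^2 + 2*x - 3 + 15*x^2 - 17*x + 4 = 15*x^2 - 15*x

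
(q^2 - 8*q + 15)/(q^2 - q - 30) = (-q^2 + 8*q - 15)/(-q^2 + q + 30)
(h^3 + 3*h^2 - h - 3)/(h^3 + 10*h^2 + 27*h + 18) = (h - 1)/(h + 6)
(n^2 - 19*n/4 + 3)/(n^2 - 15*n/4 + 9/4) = (n - 4)/(n - 3)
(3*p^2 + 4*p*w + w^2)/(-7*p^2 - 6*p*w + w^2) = (-3*p - w)/(7*p - w)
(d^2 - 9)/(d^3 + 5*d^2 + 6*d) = (d - 3)/(d*(d + 2))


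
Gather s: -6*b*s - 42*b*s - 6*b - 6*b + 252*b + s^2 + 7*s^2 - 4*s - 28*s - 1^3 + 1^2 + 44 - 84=240*b + 8*s^2 + s*(-48*b - 32) - 40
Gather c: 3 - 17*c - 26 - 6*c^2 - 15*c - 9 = -6*c^2 - 32*c - 32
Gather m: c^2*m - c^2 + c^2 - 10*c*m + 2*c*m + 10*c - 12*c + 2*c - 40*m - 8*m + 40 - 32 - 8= m*(c^2 - 8*c - 48)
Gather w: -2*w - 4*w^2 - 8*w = -4*w^2 - 10*w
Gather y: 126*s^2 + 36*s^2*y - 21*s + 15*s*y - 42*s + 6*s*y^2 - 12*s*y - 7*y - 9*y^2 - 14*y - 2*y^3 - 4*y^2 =126*s^2 - 63*s - 2*y^3 + y^2*(6*s - 13) + y*(36*s^2 + 3*s - 21)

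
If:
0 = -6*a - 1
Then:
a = -1/6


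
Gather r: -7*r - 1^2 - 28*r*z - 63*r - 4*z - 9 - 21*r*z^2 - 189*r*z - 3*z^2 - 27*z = r*(-21*z^2 - 217*z - 70) - 3*z^2 - 31*z - 10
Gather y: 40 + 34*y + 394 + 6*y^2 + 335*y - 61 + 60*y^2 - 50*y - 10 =66*y^2 + 319*y + 363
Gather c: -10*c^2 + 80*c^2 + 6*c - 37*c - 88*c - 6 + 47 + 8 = 70*c^2 - 119*c + 49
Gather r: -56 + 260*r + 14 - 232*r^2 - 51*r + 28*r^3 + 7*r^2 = 28*r^3 - 225*r^2 + 209*r - 42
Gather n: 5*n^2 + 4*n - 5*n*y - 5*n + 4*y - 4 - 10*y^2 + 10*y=5*n^2 + n*(-5*y - 1) - 10*y^2 + 14*y - 4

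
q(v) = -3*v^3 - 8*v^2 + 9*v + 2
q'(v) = -9*v^2 - 16*v + 9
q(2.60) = -81.41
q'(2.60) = -93.44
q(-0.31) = -1.47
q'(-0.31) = 13.10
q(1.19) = -3.67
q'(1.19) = -22.78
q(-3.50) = 1.12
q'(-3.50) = -45.25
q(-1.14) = -14.21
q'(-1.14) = 15.54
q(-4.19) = 44.52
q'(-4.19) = -81.96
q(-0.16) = 0.37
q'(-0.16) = 11.33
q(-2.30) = -24.52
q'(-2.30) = -1.81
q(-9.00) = 1460.00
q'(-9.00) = -576.00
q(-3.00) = -16.00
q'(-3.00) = -24.00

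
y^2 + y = y*(y + 1)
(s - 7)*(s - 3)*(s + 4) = s^3 - 6*s^2 - 19*s + 84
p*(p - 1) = p^2 - p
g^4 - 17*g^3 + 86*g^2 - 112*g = g*(g - 8)*(g - 7)*(g - 2)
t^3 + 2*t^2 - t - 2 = (t - 1)*(t + 1)*(t + 2)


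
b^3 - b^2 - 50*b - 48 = (b - 8)*(b + 1)*(b + 6)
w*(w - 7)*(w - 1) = w^3 - 8*w^2 + 7*w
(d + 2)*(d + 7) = d^2 + 9*d + 14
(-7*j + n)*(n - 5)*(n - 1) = -7*j*n^2 + 42*j*n - 35*j + n^3 - 6*n^2 + 5*n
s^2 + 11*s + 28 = (s + 4)*(s + 7)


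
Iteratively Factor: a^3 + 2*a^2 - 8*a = (a)*(a^2 + 2*a - 8) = a*(a + 4)*(a - 2)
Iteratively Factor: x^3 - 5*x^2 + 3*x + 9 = (x + 1)*(x^2 - 6*x + 9) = (x - 3)*(x + 1)*(x - 3)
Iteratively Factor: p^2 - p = (p)*(p - 1)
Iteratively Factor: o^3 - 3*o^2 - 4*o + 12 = (o - 2)*(o^2 - o - 6) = (o - 2)*(o + 2)*(o - 3)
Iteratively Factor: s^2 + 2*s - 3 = (s + 3)*(s - 1)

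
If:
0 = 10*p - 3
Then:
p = 3/10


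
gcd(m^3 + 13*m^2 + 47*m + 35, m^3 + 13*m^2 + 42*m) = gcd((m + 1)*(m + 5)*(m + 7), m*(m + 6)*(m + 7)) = m + 7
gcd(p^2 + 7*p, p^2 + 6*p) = p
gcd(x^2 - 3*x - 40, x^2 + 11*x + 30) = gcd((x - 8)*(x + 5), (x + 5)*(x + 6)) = x + 5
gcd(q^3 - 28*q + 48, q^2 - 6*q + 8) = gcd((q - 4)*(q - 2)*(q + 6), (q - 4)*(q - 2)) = q^2 - 6*q + 8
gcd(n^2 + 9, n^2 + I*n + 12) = n - 3*I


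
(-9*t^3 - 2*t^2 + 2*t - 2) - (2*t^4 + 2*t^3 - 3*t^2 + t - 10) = -2*t^4 - 11*t^3 + t^2 + t + 8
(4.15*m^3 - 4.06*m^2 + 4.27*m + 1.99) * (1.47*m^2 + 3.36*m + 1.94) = 6.1005*m^5 + 7.9758*m^4 + 0.686300000000001*m^3 + 9.3961*m^2 + 14.9702*m + 3.8606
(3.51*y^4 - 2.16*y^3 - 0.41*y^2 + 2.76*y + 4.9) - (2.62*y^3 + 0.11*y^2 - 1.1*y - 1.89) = 3.51*y^4 - 4.78*y^3 - 0.52*y^2 + 3.86*y + 6.79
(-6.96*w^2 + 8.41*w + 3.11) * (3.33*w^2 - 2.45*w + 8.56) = -23.1768*w^4 + 45.0573*w^3 - 69.8258*w^2 + 64.3701*w + 26.6216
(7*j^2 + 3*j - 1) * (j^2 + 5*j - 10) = 7*j^4 + 38*j^3 - 56*j^2 - 35*j + 10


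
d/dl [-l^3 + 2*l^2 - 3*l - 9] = -3*l^2 + 4*l - 3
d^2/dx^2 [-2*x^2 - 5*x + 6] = -4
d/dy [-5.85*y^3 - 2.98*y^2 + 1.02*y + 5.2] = -17.55*y^2 - 5.96*y + 1.02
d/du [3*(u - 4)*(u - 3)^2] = 3*(u - 3)*(3*u - 11)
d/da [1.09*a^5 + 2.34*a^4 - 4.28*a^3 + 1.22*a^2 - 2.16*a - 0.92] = 5.45*a^4 + 9.36*a^3 - 12.84*a^2 + 2.44*a - 2.16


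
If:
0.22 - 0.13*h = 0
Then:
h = 1.69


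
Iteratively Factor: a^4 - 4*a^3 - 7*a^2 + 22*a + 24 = (a - 4)*(a^3 - 7*a - 6) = (a - 4)*(a + 2)*(a^2 - 2*a - 3) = (a - 4)*(a - 3)*(a + 2)*(a + 1)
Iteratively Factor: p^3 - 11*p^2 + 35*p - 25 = (p - 5)*(p^2 - 6*p + 5) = (p - 5)^2*(p - 1)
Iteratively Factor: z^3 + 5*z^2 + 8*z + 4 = (z + 2)*(z^2 + 3*z + 2) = (z + 2)^2*(z + 1)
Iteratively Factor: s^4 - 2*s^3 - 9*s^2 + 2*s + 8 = (s + 2)*(s^3 - 4*s^2 - s + 4) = (s - 1)*(s + 2)*(s^2 - 3*s - 4) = (s - 4)*(s - 1)*(s + 2)*(s + 1)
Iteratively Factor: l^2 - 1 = (l + 1)*(l - 1)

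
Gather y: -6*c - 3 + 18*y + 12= -6*c + 18*y + 9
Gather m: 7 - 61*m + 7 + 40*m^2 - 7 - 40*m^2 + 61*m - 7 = 0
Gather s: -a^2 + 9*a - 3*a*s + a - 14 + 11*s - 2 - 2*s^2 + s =-a^2 + 10*a - 2*s^2 + s*(12 - 3*a) - 16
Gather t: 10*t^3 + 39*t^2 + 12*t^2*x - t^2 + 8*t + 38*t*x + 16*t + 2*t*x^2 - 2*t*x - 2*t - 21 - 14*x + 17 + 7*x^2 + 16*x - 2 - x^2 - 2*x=10*t^3 + t^2*(12*x + 38) + t*(2*x^2 + 36*x + 22) + 6*x^2 - 6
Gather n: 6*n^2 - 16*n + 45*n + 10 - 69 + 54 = 6*n^2 + 29*n - 5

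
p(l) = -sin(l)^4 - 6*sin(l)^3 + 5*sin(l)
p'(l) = -4*sin(l)^3*cos(l) - 18*sin(l)^2*cos(l) + 5*cos(l)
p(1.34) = -1.57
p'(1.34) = -3.60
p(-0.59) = -1.84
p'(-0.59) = 0.10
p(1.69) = -1.88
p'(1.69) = 1.98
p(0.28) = 1.25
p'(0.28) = 3.40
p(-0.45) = -1.72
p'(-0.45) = 1.73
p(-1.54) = -0.00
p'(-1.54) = -0.28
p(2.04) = -0.43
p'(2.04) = 5.50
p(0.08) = 0.40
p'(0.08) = 4.87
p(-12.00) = 1.67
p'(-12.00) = -0.68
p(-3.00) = -0.69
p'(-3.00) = -4.61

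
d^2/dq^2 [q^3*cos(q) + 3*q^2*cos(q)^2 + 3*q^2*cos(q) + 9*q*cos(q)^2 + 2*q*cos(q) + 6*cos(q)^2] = -q^3*cos(q) - 6*q^2*sin(q) - 3*q^2*cos(q) - 6*q^2*cos(2*q) - 12*q*sin(q) - 12*q*sin(2*q) + 4*q*cos(q) - 18*q*cos(2*q) - 4*sin(q) - 18*sin(2*q) + 6*cos(q) - 9*cos(2*q) + 3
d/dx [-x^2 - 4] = -2*x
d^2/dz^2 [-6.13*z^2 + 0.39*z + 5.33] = -12.2600000000000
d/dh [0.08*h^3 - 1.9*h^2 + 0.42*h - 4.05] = 0.24*h^2 - 3.8*h + 0.42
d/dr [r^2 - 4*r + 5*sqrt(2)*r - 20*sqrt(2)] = 2*r - 4 + 5*sqrt(2)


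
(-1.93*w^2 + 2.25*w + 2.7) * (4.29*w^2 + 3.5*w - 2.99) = -8.2797*w^4 + 2.8975*w^3 + 25.2287*w^2 + 2.7225*w - 8.073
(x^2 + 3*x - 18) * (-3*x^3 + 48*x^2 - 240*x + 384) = -3*x^5 + 39*x^4 - 42*x^3 - 1200*x^2 + 5472*x - 6912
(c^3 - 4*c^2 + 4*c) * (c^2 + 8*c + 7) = c^5 + 4*c^4 - 21*c^3 + 4*c^2 + 28*c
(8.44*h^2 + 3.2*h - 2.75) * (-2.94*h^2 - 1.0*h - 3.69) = -24.8136*h^4 - 17.848*h^3 - 26.2586*h^2 - 9.058*h + 10.1475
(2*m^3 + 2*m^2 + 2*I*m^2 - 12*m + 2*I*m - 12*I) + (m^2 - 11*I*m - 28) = 2*m^3 + 3*m^2 + 2*I*m^2 - 12*m - 9*I*m - 28 - 12*I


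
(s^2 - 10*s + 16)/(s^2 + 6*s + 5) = (s^2 - 10*s + 16)/(s^2 + 6*s + 5)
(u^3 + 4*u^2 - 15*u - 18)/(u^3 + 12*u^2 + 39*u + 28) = (u^2 + 3*u - 18)/(u^2 + 11*u + 28)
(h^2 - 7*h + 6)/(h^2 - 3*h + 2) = (h - 6)/(h - 2)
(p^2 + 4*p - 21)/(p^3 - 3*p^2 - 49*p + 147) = 1/(p - 7)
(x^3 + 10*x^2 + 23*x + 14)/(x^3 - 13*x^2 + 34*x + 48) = (x^2 + 9*x + 14)/(x^2 - 14*x + 48)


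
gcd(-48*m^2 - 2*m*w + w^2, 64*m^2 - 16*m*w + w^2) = -8*m + w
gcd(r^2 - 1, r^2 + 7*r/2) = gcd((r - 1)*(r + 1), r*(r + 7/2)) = 1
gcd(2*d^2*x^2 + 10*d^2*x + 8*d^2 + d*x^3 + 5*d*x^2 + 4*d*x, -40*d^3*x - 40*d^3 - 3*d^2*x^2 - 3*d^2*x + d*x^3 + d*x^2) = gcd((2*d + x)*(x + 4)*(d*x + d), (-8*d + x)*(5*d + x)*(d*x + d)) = d*x + d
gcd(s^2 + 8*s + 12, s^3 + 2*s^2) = s + 2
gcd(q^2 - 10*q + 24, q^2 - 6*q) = q - 6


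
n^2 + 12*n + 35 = (n + 5)*(n + 7)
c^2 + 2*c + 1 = (c + 1)^2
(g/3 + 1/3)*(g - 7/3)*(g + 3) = g^3/3 + 5*g^2/9 - 19*g/9 - 7/3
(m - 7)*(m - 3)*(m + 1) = m^3 - 9*m^2 + 11*m + 21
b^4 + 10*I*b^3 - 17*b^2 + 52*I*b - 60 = (b - 2*I)*(b + I)*(b + 5*I)*(b + 6*I)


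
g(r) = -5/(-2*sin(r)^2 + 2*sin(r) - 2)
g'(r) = -5*(4*sin(r)*cos(r) - 2*cos(r))/(-2*sin(r)^2 + 2*sin(r) - 2)^2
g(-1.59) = 0.83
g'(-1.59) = -0.02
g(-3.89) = 3.19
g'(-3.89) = 1.08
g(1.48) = 2.51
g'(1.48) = -0.23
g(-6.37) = 2.28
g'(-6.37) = 2.44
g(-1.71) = 0.84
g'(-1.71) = -0.12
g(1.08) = 2.79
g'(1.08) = -1.12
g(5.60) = 1.23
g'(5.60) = 1.06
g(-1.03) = 0.96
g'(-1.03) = 0.52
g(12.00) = 1.37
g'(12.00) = 1.31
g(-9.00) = 1.58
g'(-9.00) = -1.66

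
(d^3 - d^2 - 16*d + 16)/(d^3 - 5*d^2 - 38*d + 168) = (d^2 + 3*d - 4)/(d^2 - d - 42)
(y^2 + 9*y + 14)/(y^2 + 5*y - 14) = (y + 2)/(y - 2)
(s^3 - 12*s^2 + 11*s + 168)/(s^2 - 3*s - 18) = (s^2 - 15*s + 56)/(s - 6)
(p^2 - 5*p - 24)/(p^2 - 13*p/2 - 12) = 2*(p + 3)/(2*p + 3)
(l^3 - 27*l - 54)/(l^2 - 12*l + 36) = (l^2 + 6*l + 9)/(l - 6)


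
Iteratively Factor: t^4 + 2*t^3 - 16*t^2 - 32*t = (t + 2)*(t^3 - 16*t) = (t + 2)*(t + 4)*(t^2 - 4*t) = (t - 4)*(t + 2)*(t + 4)*(t)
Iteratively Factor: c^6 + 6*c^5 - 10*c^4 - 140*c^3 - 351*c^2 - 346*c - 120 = (c - 5)*(c^5 + 11*c^4 + 45*c^3 + 85*c^2 + 74*c + 24) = (c - 5)*(c + 1)*(c^4 + 10*c^3 + 35*c^2 + 50*c + 24) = (c - 5)*(c + 1)*(c + 3)*(c^3 + 7*c^2 + 14*c + 8) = (c - 5)*(c + 1)*(c + 3)*(c + 4)*(c^2 + 3*c + 2) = (c - 5)*(c + 1)*(c + 2)*(c + 3)*(c + 4)*(c + 1)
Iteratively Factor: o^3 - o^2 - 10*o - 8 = (o + 1)*(o^2 - 2*o - 8) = (o + 1)*(o + 2)*(o - 4)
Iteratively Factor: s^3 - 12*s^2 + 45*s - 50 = (s - 2)*(s^2 - 10*s + 25) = (s - 5)*(s - 2)*(s - 5)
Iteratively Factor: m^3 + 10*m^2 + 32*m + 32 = (m + 2)*(m^2 + 8*m + 16) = (m + 2)*(m + 4)*(m + 4)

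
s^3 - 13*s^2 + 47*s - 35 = (s - 7)*(s - 5)*(s - 1)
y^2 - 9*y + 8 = (y - 8)*(y - 1)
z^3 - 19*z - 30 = (z - 5)*(z + 2)*(z + 3)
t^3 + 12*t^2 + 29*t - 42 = (t - 1)*(t + 6)*(t + 7)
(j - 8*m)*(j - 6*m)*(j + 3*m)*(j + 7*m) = j^4 - 4*j^3*m - 71*j^2*m^2 + 186*j*m^3 + 1008*m^4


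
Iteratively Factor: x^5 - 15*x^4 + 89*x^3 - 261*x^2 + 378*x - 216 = (x - 4)*(x^4 - 11*x^3 + 45*x^2 - 81*x + 54) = (x - 4)*(x - 2)*(x^3 - 9*x^2 + 27*x - 27) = (x - 4)*(x - 3)*(x - 2)*(x^2 - 6*x + 9) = (x - 4)*(x - 3)^2*(x - 2)*(x - 3)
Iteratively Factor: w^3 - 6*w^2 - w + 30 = (w + 2)*(w^2 - 8*w + 15) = (w - 5)*(w + 2)*(w - 3)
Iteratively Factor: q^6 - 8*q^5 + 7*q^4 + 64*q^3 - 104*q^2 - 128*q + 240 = (q - 2)*(q^5 - 6*q^4 - 5*q^3 + 54*q^2 + 4*q - 120) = (q - 2)*(q + 2)*(q^4 - 8*q^3 + 11*q^2 + 32*q - 60) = (q - 3)*(q - 2)*(q + 2)*(q^3 - 5*q^2 - 4*q + 20) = (q - 3)*(q - 2)*(q + 2)^2*(q^2 - 7*q + 10) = (q - 3)*(q - 2)^2*(q + 2)^2*(q - 5)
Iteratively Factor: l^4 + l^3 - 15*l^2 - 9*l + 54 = (l - 3)*(l^3 + 4*l^2 - 3*l - 18) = (l - 3)*(l + 3)*(l^2 + l - 6) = (l - 3)*(l + 3)^2*(l - 2)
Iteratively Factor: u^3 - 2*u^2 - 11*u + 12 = (u + 3)*(u^2 - 5*u + 4) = (u - 1)*(u + 3)*(u - 4)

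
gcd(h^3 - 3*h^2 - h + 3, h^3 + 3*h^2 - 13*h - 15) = h^2 - 2*h - 3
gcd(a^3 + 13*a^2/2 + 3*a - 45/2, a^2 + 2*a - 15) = a + 5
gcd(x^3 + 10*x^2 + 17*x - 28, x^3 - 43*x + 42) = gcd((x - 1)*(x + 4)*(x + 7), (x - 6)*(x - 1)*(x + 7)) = x^2 + 6*x - 7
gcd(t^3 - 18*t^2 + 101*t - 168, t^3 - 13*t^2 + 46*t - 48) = t^2 - 11*t + 24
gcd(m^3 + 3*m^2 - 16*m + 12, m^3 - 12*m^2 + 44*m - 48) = m - 2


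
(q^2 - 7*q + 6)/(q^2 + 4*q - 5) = (q - 6)/(q + 5)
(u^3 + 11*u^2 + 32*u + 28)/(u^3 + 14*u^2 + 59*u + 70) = (u + 2)/(u + 5)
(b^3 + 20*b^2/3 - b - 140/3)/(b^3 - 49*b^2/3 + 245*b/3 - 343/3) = (b^2 + 9*b + 20)/(b^2 - 14*b + 49)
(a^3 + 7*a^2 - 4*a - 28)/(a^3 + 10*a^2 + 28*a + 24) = (a^2 + 5*a - 14)/(a^2 + 8*a + 12)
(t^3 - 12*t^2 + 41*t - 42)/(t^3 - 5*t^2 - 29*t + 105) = (t - 2)/(t + 5)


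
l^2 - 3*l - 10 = (l - 5)*(l + 2)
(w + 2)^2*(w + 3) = w^3 + 7*w^2 + 16*w + 12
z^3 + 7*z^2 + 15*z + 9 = (z + 1)*(z + 3)^2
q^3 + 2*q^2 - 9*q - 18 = (q - 3)*(q + 2)*(q + 3)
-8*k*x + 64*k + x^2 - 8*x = (-8*k + x)*(x - 8)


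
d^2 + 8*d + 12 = (d + 2)*(d + 6)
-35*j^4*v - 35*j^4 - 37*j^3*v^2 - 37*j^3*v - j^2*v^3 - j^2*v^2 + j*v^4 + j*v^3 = (-7*j + v)*(j + v)*(5*j + v)*(j*v + j)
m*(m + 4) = m^2 + 4*m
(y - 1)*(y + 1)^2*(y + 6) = y^4 + 7*y^3 + 5*y^2 - 7*y - 6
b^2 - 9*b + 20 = (b - 5)*(b - 4)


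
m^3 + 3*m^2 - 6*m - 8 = (m - 2)*(m + 1)*(m + 4)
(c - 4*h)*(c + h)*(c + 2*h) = c^3 - c^2*h - 10*c*h^2 - 8*h^3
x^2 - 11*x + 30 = (x - 6)*(x - 5)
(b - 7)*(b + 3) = b^2 - 4*b - 21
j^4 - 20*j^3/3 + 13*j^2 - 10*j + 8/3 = (j - 4)*(j - 1)^2*(j - 2/3)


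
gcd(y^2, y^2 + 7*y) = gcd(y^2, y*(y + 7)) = y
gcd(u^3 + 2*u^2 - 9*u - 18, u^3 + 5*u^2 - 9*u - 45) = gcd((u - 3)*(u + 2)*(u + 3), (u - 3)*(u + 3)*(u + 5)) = u^2 - 9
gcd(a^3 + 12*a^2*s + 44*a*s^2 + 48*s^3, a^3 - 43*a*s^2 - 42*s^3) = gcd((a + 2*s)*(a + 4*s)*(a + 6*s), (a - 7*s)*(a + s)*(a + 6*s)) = a + 6*s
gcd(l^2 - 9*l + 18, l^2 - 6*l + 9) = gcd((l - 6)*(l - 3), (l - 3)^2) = l - 3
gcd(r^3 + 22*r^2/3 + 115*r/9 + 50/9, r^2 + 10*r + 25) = r + 5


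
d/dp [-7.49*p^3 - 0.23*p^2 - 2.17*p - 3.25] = -22.47*p^2 - 0.46*p - 2.17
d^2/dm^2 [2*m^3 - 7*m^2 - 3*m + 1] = 12*m - 14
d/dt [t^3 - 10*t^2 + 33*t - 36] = 3*t^2 - 20*t + 33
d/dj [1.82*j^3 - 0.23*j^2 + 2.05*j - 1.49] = 5.46*j^2 - 0.46*j + 2.05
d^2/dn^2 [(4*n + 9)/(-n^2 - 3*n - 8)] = 2*(-(2*n + 3)^2*(4*n + 9) + 3*(4*n + 7)*(n^2 + 3*n + 8))/(n^2 + 3*n + 8)^3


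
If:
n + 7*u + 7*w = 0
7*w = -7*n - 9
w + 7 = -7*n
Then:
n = -20/21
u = 23/49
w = -1/3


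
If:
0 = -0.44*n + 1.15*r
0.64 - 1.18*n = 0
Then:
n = 0.54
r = 0.21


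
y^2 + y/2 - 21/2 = (y - 3)*(y + 7/2)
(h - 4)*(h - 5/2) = h^2 - 13*h/2 + 10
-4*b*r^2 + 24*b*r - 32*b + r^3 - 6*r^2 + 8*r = (-4*b + r)*(r - 4)*(r - 2)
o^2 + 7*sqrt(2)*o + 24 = (o + 3*sqrt(2))*(o + 4*sqrt(2))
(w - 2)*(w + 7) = w^2 + 5*w - 14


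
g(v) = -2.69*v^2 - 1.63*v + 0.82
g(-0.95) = -0.06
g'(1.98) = -12.28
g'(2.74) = -16.37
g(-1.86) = -5.45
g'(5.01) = -28.58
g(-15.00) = -579.98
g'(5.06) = -28.85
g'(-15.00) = 79.07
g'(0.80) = -5.93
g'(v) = -5.38*v - 1.63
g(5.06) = -76.30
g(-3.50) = -26.43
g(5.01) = -74.87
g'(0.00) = -1.63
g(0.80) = -2.21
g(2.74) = -23.84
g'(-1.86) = 8.38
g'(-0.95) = 3.48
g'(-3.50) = 17.20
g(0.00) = 0.82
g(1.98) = -12.95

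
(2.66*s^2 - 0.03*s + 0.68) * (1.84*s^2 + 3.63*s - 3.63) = 4.8944*s^4 + 9.6006*s^3 - 8.5135*s^2 + 2.5773*s - 2.4684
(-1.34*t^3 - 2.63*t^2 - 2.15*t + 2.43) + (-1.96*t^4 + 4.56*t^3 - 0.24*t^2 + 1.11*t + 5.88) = -1.96*t^4 + 3.22*t^3 - 2.87*t^2 - 1.04*t + 8.31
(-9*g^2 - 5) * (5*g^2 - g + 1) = -45*g^4 + 9*g^3 - 34*g^2 + 5*g - 5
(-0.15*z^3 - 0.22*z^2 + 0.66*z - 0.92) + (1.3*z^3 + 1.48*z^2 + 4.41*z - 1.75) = 1.15*z^3 + 1.26*z^2 + 5.07*z - 2.67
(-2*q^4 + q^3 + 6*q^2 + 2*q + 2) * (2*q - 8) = -4*q^5 + 18*q^4 + 4*q^3 - 44*q^2 - 12*q - 16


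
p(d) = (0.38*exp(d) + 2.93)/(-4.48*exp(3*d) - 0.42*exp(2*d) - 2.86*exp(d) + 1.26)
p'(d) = (0.38*exp(d) + 2.93)*(13.44*exp(3*d) + 0.84*exp(2*d) + 2.86*exp(d))/(-4.48*exp(3*d) - 0.42*exp(2*d) - 2.86*exp(d) + 1.26)^2 + 0.38*exp(d)/(-4.48*exp(3*d) - 0.42*exp(2*d) - 2.86*exp(d) + 1.26) = (3.4048*exp(3*d) + 39.5388*exp(2*d) + 2.4612*exp(d) + 8.8586)*exp(d)/(20.0704*exp(6*d) + 3.7632*exp(5*d) + 25.802*exp(4*d) - 8.8872*exp(3*d) + 7.1212*exp(2*d) - 7.2072*exp(d) + 1.5876)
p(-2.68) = 2.79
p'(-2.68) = 0.56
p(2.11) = -0.00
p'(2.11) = 0.01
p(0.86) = -0.06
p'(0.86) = 0.15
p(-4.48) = 2.39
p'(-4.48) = 0.07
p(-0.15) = -0.75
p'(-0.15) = 1.91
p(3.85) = -0.00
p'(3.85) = 0.00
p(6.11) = -0.00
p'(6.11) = 0.00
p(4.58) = -0.00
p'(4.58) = 0.00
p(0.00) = -0.51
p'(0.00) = 1.28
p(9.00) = 0.00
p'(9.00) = 0.00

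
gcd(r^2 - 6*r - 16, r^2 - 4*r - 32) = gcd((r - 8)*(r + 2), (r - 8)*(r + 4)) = r - 8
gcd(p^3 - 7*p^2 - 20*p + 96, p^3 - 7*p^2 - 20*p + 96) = p^3 - 7*p^2 - 20*p + 96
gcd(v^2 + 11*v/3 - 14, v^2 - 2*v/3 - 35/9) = v - 7/3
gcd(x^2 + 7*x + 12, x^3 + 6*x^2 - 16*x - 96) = x + 4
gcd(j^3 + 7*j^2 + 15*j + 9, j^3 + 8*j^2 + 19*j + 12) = j^2 + 4*j + 3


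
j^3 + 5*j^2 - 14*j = j*(j - 2)*(j + 7)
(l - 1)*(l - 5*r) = l^2 - 5*l*r - l + 5*r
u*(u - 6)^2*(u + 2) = u^4 - 10*u^3 + 12*u^2 + 72*u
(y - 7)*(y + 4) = y^2 - 3*y - 28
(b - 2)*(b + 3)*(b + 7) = b^3 + 8*b^2 + b - 42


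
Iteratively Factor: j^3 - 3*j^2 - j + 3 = (j - 3)*(j^2 - 1) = (j - 3)*(j - 1)*(j + 1)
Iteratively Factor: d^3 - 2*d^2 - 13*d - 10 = (d - 5)*(d^2 + 3*d + 2) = (d - 5)*(d + 1)*(d + 2)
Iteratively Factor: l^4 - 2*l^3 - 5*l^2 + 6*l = (l - 3)*(l^3 + l^2 - 2*l) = (l - 3)*(l - 1)*(l^2 + 2*l) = l*(l - 3)*(l - 1)*(l + 2)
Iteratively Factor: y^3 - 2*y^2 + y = (y)*(y^2 - 2*y + 1) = y*(y - 1)*(y - 1)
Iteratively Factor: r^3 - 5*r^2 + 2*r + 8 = (r + 1)*(r^2 - 6*r + 8) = (r - 2)*(r + 1)*(r - 4)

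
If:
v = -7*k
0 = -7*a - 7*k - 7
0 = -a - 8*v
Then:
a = -56/57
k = -1/57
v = 7/57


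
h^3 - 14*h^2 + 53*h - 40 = (h - 8)*(h - 5)*(h - 1)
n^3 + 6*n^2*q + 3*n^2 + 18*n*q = n*(n + 3)*(n + 6*q)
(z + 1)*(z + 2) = z^2 + 3*z + 2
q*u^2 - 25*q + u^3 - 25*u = (q + u)*(u - 5)*(u + 5)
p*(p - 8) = p^2 - 8*p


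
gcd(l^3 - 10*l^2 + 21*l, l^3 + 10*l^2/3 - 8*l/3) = l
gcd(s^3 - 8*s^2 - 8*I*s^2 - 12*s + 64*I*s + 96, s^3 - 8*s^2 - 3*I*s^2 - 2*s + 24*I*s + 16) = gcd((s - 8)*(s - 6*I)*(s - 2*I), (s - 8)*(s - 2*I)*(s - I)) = s^2 + s*(-8 - 2*I) + 16*I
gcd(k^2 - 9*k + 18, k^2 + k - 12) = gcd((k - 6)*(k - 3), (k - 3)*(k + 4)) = k - 3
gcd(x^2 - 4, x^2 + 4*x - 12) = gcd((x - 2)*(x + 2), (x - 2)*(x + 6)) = x - 2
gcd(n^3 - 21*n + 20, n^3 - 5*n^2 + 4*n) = n^2 - 5*n + 4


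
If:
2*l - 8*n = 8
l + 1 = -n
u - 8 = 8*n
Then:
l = 0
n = -1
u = 0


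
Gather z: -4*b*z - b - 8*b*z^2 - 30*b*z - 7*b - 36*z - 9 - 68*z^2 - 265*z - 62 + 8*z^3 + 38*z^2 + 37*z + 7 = -8*b + 8*z^3 + z^2*(-8*b - 30) + z*(-34*b - 264) - 64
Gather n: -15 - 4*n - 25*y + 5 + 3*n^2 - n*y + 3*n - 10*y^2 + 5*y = 3*n^2 + n*(-y - 1) - 10*y^2 - 20*y - 10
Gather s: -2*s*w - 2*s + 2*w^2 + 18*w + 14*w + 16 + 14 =s*(-2*w - 2) + 2*w^2 + 32*w + 30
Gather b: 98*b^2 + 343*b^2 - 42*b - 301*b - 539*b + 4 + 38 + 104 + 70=441*b^2 - 882*b + 216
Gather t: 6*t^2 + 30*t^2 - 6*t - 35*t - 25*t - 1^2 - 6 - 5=36*t^2 - 66*t - 12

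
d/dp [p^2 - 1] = 2*p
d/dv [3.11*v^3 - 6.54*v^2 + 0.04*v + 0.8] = 9.33*v^2 - 13.08*v + 0.04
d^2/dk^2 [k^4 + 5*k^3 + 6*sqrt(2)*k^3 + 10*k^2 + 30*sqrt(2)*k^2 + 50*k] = 12*k^2 + 30*k + 36*sqrt(2)*k + 20 + 60*sqrt(2)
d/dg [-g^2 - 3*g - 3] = -2*g - 3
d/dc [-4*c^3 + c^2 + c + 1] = -12*c^2 + 2*c + 1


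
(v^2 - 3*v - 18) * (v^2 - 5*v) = v^4 - 8*v^3 - 3*v^2 + 90*v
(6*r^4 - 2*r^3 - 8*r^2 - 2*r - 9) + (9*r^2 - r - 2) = 6*r^4 - 2*r^3 + r^2 - 3*r - 11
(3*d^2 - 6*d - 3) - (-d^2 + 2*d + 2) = 4*d^2 - 8*d - 5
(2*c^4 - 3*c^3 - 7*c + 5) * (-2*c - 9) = -4*c^5 - 12*c^4 + 27*c^3 + 14*c^2 + 53*c - 45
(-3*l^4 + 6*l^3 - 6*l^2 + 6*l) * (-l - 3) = 3*l^5 + 3*l^4 - 12*l^3 + 12*l^2 - 18*l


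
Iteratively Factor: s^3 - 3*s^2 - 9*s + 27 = (s + 3)*(s^2 - 6*s + 9) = (s - 3)*(s + 3)*(s - 3)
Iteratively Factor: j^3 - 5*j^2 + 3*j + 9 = (j + 1)*(j^2 - 6*j + 9) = (j - 3)*(j + 1)*(j - 3)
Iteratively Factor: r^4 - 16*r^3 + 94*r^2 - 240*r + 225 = (r - 5)*(r^3 - 11*r^2 + 39*r - 45) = (r - 5)*(r - 3)*(r^2 - 8*r + 15) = (r - 5)^2*(r - 3)*(r - 3)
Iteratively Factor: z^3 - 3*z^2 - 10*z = (z)*(z^2 - 3*z - 10) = z*(z + 2)*(z - 5)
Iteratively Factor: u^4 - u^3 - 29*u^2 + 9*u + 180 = (u + 3)*(u^3 - 4*u^2 - 17*u + 60) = (u - 3)*(u + 3)*(u^2 - u - 20) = (u - 3)*(u + 3)*(u + 4)*(u - 5)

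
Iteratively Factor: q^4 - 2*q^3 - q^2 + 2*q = (q - 2)*(q^3 - q) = (q - 2)*(q - 1)*(q^2 + q) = q*(q - 2)*(q - 1)*(q + 1)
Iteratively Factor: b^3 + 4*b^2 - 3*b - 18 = (b + 3)*(b^2 + b - 6) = (b - 2)*(b + 3)*(b + 3)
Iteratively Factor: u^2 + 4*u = (u + 4)*(u)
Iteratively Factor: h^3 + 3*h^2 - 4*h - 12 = (h + 3)*(h^2 - 4) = (h + 2)*(h + 3)*(h - 2)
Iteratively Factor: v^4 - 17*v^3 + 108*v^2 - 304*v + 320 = (v - 4)*(v^3 - 13*v^2 + 56*v - 80) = (v - 4)^2*(v^2 - 9*v + 20) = (v - 5)*(v - 4)^2*(v - 4)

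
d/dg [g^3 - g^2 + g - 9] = 3*g^2 - 2*g + 1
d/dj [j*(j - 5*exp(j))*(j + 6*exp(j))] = j^2*exp(j) + 3*j^2 - 60*j*exp(2*j) + 2*j*exp(j) - 30*exp(2*j)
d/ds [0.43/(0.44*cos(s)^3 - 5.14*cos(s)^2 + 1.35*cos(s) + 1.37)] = (0.5676*cos(s)^2 - 4.4204*cos(s) + 0.5805)*sin(s)/(0.44*cos(s)^3 - 5.14*cos(s)^2 + 1.35*cos(s) + 1.37)^2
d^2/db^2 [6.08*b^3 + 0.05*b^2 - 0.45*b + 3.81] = 36.48*b + 0.1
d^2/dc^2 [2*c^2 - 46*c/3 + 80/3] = 4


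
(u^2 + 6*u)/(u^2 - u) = (u + 6)/(u - 1)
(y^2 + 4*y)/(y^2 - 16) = y/(y - 4)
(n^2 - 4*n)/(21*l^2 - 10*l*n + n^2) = n*(n - 4)/(21*l^2 - 10*l*n + n^2)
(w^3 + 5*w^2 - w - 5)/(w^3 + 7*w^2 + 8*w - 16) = (w^2 + 6*w + 5)/(w^2 + 8*w + 16)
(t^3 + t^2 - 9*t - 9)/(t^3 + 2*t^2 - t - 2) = (t^2 - 9)/(t^2 + t - 2)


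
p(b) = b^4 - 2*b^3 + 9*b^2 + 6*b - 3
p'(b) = 4*b^3 - 6*b^2 + 18*b + 6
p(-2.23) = 75.28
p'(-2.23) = -108.34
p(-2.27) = 79.70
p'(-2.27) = -112.57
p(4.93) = 596.41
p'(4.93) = 428.20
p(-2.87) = 169.04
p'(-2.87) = -189.64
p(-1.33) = 12.77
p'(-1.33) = -37.96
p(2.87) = 108.92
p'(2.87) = 102.80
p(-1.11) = 5.68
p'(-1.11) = -26.84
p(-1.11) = 5.68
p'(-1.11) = -26.84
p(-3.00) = 195.00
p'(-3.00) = -210.00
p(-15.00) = 59307.00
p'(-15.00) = -15114.00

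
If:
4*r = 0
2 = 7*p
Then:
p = 2/7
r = 0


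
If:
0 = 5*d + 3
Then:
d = -3/5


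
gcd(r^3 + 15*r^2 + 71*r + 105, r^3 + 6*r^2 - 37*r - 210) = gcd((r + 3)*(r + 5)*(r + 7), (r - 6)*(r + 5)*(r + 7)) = r^2 + 12*r + 35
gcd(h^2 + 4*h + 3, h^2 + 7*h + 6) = h + 1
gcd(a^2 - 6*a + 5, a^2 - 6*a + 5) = a^2 - 6*a + 5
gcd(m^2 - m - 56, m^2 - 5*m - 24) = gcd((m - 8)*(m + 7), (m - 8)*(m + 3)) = m - 8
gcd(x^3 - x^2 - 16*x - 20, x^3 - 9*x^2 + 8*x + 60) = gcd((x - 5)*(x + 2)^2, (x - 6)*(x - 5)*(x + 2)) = x^2 - 3*x - 10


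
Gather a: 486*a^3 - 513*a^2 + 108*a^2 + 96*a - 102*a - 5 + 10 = 486*a^3 - 405*a^2 - 6*a + 5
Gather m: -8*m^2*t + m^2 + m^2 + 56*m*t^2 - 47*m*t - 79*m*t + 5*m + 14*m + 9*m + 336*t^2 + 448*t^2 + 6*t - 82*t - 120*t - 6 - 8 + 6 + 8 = m^2*(2 - 8*t) + m*(56*t^2 - 126*t + 28) + 784*t^2 - 196*t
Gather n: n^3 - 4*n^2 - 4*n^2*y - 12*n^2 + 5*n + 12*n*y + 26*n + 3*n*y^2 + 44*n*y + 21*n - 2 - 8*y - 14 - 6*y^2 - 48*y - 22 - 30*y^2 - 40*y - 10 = n^3 + n^2*(-4*y - 16) + n*(3*y^2 + 56*y + 52) - 36*y^2 - 96*y - 48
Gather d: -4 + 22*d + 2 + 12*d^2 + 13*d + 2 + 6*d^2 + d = 18*d^2 + 36*d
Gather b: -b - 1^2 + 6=5 - b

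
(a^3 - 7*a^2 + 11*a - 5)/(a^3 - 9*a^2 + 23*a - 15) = (a - 1)/(a - 3)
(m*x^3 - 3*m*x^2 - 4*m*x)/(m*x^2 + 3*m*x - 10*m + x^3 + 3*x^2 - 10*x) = m*x*(x^2 - 3*x - 4)/(m*x^2 + 3*m*x - 10*m + x^3 + 3*x^2 - 10*x)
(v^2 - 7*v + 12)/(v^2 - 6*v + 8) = (v - 3)/(v - 2)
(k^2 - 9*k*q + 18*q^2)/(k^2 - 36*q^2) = (k - 3*q)/(k + 6*q)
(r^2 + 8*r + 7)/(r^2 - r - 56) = (r + 1)/(r - 8)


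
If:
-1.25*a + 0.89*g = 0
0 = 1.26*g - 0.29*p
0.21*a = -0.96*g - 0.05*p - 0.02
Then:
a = -0.01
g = -0.02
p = -0.07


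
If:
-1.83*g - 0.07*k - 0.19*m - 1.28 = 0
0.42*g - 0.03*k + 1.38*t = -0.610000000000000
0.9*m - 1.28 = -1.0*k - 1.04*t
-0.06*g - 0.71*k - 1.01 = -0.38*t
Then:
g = -0.98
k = -1.43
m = 3.22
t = -0.18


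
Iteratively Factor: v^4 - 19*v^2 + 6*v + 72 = (v + 4)*(v^3 - 4*v^2 - 3*v + 18) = (v + 2)*(v + 4)*(v^2 - 6*v + 9) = (v - 3)*(v + 2)*(v + 4)*(v - 3)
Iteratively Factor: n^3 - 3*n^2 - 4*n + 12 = (n - 2)*(n^2 - n - 6) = (n - 2)*(n + 2)*(n - 3)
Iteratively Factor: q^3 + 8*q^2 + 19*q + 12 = (q + 1)*(q^2 + 7*q + 12) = (q + 1)*(q + 4)*(q + 3)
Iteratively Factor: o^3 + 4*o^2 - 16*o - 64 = (o + 4)*(o^2 - 16) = (o + 4)^2*(o - 4)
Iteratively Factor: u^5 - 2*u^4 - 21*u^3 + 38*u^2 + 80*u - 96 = (u - 3)*(u^4 + u^3 - 18*u^2 - 16*u + 32) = (u - 4)*(u - 3)*(u^3 + 5*u^2 + 2*u - 8) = (u - 4)*(u - 3)*(u - 1)*(u^2 + 6*u + 8) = (u - 4)*(u - 3)*(u - 1)*(u + 2)*(u + 4)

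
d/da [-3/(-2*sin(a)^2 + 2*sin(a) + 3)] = 6*(-sin(2*a) + cos(a))/(2*sin(a) + cos(2*a) + 2)^2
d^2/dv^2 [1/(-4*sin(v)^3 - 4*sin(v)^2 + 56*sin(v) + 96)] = (9*sin(v)^6 + 11*sin(v)^5 - 36*sin(v)^4 + 158*sin(v)^3 + 370*sin(v)^2 - 396*sin(v) - 440)/(4*(sin(v)^3 + sin(v)^2 - 14*sin(v) - 24)^3)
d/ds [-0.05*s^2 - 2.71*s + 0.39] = -0.1*s - 2.71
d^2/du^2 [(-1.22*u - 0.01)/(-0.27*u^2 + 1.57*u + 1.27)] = ((3.8254 - 1.9764*u)*(-0.27*u^2 + 1.57*u + 1.27) - (0.54*u - 1.57)*(1.08*u - 3.14)*(1.22*u + 0.01))/(-0.27*u^2 + 1.57*u + 1.27)^3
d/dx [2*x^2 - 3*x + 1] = 4*x - 3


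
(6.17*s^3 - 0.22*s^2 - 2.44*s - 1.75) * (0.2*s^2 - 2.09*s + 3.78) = 1.234*s^5 - 12.9393*s^4 + 23.2944*s^3 + 3.918*s^2 - 5.5657*s - 6.615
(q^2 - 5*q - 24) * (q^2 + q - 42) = q^4 - 4*q^3 - 71*q^2 + 186*q + 1008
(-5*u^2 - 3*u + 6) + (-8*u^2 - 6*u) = -13*u^2 - 9*u + 6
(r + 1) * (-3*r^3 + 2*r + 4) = -3*r^4 - 3*r^3 + 2*r^2 + 6*r + 4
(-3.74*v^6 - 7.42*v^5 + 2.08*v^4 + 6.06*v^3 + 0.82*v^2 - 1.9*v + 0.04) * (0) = 0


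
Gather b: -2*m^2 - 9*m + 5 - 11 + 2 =-2*m^2 - 9*m - 4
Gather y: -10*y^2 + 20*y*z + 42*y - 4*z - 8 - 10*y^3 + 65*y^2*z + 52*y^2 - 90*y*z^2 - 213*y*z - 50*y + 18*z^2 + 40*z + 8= -10*y^3 + y^2*(65*z + 42) + y*(-90*z^2 - 193*z - 8) + 18*z^2 + 36*z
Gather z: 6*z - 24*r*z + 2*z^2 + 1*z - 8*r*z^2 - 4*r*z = z^2*(2 - 8*r) + z*(7 - 28*r)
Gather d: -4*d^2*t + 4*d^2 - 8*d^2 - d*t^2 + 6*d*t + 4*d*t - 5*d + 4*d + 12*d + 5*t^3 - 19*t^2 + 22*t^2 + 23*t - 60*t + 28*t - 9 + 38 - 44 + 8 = d^2*(-4*t - 4) + d*(-t^2 + 10*t + 11) + 5*t^3 + 3*t^2 - 9*t - 7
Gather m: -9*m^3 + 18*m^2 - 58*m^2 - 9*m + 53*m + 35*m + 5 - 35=-9*m^3 - 40*m^2 + 79*m - 30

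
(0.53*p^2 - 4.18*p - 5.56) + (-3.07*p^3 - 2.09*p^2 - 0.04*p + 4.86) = -3.07*p^3 - 1.56*p^2 - 4.22*p - 0.699999999999999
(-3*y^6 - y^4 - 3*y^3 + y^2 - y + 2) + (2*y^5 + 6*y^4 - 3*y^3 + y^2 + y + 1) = -3*y^6 + 2*y^5 + 5*y^4 - 6*y^3 + 2*y^2 + 3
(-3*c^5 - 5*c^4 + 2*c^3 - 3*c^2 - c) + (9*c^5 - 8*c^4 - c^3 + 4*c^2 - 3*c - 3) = 6*c^5 - 13*c^4 + c^3 + c^2 - 4*c - 3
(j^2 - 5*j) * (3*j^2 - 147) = 3*j^4 - 15*j^3 - 147*j^2 + 735*j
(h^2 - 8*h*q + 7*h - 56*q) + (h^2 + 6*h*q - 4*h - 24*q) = 2*h^2 - 2*h*q + 3*h - 80*q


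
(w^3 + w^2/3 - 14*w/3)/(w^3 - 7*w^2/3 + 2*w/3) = (3*w + 7)/(3*w - 1)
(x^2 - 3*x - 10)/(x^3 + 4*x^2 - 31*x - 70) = 1/(x + 7)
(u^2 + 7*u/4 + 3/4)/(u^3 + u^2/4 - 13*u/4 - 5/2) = (4*u + 3)/(4*u^2 - 3*u - 10)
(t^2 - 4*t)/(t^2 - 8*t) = (t - 4)/(t - 8)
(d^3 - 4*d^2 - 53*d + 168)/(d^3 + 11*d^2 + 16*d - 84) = (d^2 - 11*d + 24)/(d^2 + 4*d - 12)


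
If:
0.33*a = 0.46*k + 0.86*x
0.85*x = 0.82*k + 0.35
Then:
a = 4.0509977827051*x - 0.594974131559497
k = 1.03658536585366*x - 0.426829268292683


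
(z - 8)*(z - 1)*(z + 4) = z^3 - 5*z^2 - 28*z + 32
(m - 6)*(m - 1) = m^2 - 7*m + 6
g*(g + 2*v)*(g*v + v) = g^3*v + 2*g^2*v^2 + g^2*v + 2*g*v^2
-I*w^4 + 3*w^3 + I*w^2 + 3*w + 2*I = (w - I)*(w + I)*(w + 2*I)*(-I*w + 1)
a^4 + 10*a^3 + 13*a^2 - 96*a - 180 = (a - 3)*(a + 2)*(a + 5)*(a + 6)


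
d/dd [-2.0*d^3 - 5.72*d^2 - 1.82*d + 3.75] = -6.0*d^2 - 11.44*d - 1.82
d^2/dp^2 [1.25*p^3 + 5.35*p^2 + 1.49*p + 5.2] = 7.5*p + 10.7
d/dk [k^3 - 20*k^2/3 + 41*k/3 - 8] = 3*k^2 - 40*k/3 + 41/3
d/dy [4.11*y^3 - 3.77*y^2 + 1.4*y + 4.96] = 12.33*y^2 - 7.54*y + 1.4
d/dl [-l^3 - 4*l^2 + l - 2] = -3*l^2 - 8*l + 1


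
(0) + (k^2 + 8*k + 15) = k^2 + 8*k + 15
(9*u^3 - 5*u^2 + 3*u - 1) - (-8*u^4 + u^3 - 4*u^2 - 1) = 8*u^4 + 8*u^3 - u^2 + 3*u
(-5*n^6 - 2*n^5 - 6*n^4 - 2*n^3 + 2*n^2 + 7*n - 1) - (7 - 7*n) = -5*n^6 - 2*n^5 - 6*n^4 - 2*n^3 + 2*n^2 + 14*n - 8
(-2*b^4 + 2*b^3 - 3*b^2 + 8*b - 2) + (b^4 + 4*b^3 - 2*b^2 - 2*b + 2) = -b^4 + 6*b^3 - 5*b^2 + 6*b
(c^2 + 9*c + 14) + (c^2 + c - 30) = 2*c^2 + 10*c - 16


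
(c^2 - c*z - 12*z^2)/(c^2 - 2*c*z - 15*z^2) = (-c + 4*z)/(-c + 5*z)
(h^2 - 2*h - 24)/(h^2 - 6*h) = (h + 4)/h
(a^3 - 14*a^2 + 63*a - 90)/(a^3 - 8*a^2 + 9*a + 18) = (a - 5)/(a + 1)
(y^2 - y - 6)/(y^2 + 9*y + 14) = (y - 3)/(y + 7)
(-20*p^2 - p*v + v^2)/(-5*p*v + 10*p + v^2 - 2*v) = (4*p + v)/(v - 2)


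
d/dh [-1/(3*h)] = 1/(3*h^2)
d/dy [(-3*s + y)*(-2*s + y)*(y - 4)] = 6*s^2 - 10*s*y + 20*s + 3*y^2 - 8*y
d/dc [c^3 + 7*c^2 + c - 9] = 3*c^2 + 14*c + 1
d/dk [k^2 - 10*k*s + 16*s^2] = 2*k - 10*s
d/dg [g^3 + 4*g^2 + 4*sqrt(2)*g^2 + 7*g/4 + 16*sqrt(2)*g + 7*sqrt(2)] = 3*g^2 + 8*g + 8*sqrt(2)*g + 7/4 + 16*sqrt(2)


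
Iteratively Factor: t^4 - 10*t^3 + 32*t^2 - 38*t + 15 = (t - 3)*(t^3 - 7*t^2 + 11*t - 5) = (t - 5)*(t - 3)*(t^2 - 2*t + 1) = (t - 5)*(t - 3)*(t - 1)*(t - 1)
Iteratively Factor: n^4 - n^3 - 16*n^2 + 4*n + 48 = (n - 2)*(n^3 + n^2 - 14*n - 24) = (n - 4)*(n - 2)*(n^2 + 5*n + 6) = (n - 4)*(n - 2)*(n + 3)*(n + 2)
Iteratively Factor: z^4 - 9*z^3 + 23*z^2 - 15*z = (z - 3)*(z^3 - 6*z^2 + 5*z) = (z - 3)*(z - 1)*(z^2 - 5*z) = (z - 5)*(z - 3)*(z - 1)*(z)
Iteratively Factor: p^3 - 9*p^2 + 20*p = (p)*(p^2 - 9*p + 20) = p*(p - 5)*(p - 4)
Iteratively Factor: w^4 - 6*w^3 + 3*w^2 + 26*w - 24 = (w - 3)*(w^3 - 3*w^2 - 6*w + 8) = (w - 4)*(w - 3)*(w^2 + w - 2) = (w - 4)*(w - 3)*(w + 2)*(w - 1)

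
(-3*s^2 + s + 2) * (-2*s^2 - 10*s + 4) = 6*s^4 + 28*s^3 - 26*s^2 - 16*s + 8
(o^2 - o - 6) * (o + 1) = o^3 - 7*o - 6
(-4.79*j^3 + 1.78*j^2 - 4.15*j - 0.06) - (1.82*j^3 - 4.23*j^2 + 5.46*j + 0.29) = -6.61*j^3 + 6.01*j^2 - 9.61*j - 0.35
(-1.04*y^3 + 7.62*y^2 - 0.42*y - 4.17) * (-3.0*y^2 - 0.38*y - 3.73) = 3.12*y^5 - 22.4648*y^4 + 2.2436*y^3 - 15.753*y^2 + 3.1512*y + 15.5541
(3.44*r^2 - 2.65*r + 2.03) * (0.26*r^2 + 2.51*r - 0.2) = 0.8944*r^4 + 7.9454*r^3 - 6.8117*r^2 + 5.6253*r - 0.406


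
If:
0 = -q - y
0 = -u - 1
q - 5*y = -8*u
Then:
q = 4/3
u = -1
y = -4/3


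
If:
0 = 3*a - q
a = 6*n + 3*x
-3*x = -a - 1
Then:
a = 3*x - 1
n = -1/6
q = 9*x - 3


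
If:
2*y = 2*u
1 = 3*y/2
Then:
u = 2/3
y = 2/3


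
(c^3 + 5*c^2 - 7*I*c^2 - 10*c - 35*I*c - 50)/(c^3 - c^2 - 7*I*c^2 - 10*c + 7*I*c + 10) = (c + 5)/(c - 1)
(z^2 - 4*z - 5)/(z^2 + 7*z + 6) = (z - 5)/(z + 6)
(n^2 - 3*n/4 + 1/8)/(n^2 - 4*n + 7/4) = (4*n - 1)/(2*(2*n - 7))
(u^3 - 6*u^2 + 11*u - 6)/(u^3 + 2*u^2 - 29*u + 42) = (u - 1)/(u + 7)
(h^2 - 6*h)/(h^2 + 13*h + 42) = h*(h - 6)/(h^2 + 13*h + 42)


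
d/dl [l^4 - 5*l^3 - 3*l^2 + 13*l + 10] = 4*l^3 - 15*l^2 - 6*l + 13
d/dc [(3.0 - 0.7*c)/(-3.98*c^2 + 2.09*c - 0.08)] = (-2.786*c^2 + 23.88*c - 6.214)/(15.8404*c^4 - 16.6364*c^3 + 5.0049*c^2 - 0.3344*c + 0.0064)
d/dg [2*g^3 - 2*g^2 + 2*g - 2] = 6*g^2 - 4*g + 2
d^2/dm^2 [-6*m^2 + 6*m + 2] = -12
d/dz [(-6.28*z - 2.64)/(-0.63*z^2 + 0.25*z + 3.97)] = (3.9564*z^2 - 1.57*z - (1.26*z - 0.25)*(6.28*z + 2.64) - 24.9316)/(-0.63*z^2 + 0.25*z + 3.97)^2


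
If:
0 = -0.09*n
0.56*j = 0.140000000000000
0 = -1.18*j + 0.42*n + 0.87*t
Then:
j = 0.25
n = 0.00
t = 0.34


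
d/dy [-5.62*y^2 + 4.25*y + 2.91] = 4.25 - 11.24*y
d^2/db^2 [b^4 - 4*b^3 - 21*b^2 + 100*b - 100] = 12*b^2 - 24*b - 42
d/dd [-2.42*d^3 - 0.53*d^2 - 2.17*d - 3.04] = -7.26*d^2 - 1.06*d - 2.17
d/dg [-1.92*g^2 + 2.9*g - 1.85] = 2.9 - 3.84*g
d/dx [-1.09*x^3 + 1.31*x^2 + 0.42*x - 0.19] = -3.27*x^2 + 2.62*x + 0.42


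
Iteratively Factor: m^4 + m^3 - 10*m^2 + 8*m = (m)*(m^3 + m^2 - 10*m + 8) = m*(m - 1)*(m^2 + 2*m - 8) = m*(m - 1)*(m + 4)*(m - 2)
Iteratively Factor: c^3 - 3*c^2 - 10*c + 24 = (c + 3)*(c^2 - 6*c + 8) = (c - 4)*(c + 3)*(c - 2)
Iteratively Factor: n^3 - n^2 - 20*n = (n)*(n^2 - n - 20) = n*(n - 5)*(n + 4)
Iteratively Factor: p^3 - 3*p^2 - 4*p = (p + 1)*(p^2 - 4*p) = p*(p + 1)*(p - 4)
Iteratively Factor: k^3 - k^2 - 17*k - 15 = (k + 1)*(k^2 - 2*k - 15) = (k + 1)*(k + 3)*(k - 5)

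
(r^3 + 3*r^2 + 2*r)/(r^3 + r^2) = (r + 2)/r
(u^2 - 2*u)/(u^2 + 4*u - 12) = u/(u + 6)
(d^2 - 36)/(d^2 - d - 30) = (d + 6)/(d + 5)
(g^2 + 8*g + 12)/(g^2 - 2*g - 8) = (g + 6)/(g - 4)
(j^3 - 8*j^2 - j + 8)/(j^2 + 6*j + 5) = (j^2 - 9*j + 8)/(j + 5)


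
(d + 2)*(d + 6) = d^2 + 8*d + 12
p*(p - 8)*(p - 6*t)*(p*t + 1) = p^4*t - 6*p^3*t^2 - 8*p^3*t + p^3 + 48*p^2*t^2 - 6*p^2*t - 8*p^2 + 48*p*t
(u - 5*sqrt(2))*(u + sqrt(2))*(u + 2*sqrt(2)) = u^3 - 2*sqrt(2)*u^2 - 26*u - 20*sqrt(2)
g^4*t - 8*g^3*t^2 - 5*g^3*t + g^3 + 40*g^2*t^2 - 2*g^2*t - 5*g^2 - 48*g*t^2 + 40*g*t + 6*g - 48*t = (g - 3)*(g - 2)*(g - 8*t)*(g*t + 1)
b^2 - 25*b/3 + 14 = (b - 6)*(b - 7/3)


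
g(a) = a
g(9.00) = 9.00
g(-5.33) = -5.33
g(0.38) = 0.38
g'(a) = 1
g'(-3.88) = 1.00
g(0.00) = 0.00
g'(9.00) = 1.00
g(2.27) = 2.27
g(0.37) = 0.37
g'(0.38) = 1.00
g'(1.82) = 1.00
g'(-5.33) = 1.00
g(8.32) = 8.32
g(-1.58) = -1.58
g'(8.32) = 1.00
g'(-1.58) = 1.00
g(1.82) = 1.82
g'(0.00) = 1.00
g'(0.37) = 1.00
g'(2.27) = 1.00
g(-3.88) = -3.88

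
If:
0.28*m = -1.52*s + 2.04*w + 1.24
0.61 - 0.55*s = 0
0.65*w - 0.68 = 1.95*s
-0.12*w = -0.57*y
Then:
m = 30.27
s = 1.11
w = 4.37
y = 0.92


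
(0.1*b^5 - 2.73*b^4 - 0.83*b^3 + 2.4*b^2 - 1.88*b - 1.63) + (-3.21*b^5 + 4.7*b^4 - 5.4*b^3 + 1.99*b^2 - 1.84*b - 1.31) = -3.11*b^5 + 1.97*b^4 - 6.23*b^3 + 4.39*b^2 - 3.72*b - 2.94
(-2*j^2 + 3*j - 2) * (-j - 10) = 2*j^3 + 17*j^2 - 28*j + 20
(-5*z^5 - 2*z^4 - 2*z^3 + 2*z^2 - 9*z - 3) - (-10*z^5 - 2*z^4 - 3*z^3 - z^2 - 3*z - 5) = 5*z^5 + z^3 + 3*z^2 - 6*z + 2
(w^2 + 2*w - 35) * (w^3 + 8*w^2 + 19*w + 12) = w^5 + 10*w^4 - 230*w^2 - 641*w - 420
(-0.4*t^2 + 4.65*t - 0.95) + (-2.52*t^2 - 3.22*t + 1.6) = -2.92*t^2 + 1.43*t + 0.65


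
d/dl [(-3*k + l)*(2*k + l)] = -k + 2*l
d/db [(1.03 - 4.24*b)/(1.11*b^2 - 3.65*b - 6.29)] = (4.7064*b^2 - 2.2866*b + 30.4291)/(1.2321*b^4 - 8.103*b^3 - 0.641300000000001*b^2 + 45.917*b + 39.5641)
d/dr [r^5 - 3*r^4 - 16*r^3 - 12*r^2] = r*(5*r^3 - 12*r^2 - 48*r - 24)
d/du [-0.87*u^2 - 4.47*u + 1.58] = -1.74*u - 4.47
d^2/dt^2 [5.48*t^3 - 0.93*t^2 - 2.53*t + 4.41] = 32.88*t - 1.86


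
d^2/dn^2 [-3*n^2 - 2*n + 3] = -6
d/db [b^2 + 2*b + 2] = 2*b + 2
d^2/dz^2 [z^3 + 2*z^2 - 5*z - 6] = 6*z + 4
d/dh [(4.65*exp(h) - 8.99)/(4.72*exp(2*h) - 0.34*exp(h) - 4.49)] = (-21.948*exp(2*h) + 84.8656*exp(h) - 23.9351)*exp(h)/(22.2784*exp(4*h) - 3.2096*exp(3*h) - 42.27*exp(2*h) + 3.0532*exp(h) + 20.1601)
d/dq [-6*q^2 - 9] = -12*q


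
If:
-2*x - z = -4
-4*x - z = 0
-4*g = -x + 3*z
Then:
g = -13/2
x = -2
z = 8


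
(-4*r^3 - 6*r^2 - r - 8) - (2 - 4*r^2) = -4*r^3 - 2*r^2 - r - 10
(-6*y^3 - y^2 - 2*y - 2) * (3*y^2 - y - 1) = -18*y^5 + 3*y^4 + y^3 - 3*y^2 + 4*y + 2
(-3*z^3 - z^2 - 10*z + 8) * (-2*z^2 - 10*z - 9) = 6*z^5 + 32*z^4 + 57*z^3 + 93*z^2 + 10*z - 72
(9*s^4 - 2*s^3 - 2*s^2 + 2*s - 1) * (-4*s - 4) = -36*s^5 - 28*s^4 + 16*s^3 - 4*s + 4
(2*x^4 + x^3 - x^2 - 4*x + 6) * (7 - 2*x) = -4*x^5 + 12*x^4 + 9*x^3 + x^2 - 40*x + 42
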